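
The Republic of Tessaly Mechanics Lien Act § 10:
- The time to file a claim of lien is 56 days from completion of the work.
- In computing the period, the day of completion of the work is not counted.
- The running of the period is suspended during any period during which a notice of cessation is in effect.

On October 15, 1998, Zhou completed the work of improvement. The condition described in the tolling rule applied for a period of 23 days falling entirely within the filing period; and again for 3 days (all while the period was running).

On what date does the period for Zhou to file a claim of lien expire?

January 5, 1999

56 days after October 15, 1998 is December 10, 1998.
Tolling adds 23 days: December 10, 1998 + 23 days = January 2, 1999.
Tolling adds 3 days: January 2, 1999 + 3 days = January 5, 1999.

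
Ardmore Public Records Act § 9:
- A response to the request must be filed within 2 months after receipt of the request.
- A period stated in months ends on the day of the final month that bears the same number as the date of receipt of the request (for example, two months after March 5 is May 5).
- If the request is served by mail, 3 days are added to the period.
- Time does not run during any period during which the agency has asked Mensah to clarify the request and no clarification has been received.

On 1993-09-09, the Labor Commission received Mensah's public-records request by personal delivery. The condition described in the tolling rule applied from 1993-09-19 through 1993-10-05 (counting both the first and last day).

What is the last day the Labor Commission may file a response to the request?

2 months after 1993-09-09 is November 9, 1993.
Service was not by mail, so no mail extension applies.
From September 19, 1993 through October 5, 1993 inclusive is 17 days; tolling adds 17 days: November 9, 1993 + 17 days = November 26, 1993.

November 26, 1993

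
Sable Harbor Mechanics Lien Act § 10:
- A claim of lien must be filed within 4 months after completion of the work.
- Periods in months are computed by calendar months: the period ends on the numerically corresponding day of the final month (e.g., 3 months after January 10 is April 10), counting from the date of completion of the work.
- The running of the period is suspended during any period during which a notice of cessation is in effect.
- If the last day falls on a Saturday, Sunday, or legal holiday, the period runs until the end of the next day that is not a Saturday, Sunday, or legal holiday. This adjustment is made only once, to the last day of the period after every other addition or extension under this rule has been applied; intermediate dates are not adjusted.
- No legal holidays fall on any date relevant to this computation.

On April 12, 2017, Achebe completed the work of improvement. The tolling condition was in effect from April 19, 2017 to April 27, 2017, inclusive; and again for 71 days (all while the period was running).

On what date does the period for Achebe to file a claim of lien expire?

October 31, 2017

4 months after April 12, 2017 is August 12, 2017.
From April 19, 2017 through April 27, 2017 inclusive is 9 days; tolling adds 9 days: August 12, 2017 + 9 days = August 21, 2017.
Tolling adds 71 days: August 21, 2017 + 71 days = October 31, 2017.
October 31, 2017 is a Tuesday and not a legal holiday, so no extension applies.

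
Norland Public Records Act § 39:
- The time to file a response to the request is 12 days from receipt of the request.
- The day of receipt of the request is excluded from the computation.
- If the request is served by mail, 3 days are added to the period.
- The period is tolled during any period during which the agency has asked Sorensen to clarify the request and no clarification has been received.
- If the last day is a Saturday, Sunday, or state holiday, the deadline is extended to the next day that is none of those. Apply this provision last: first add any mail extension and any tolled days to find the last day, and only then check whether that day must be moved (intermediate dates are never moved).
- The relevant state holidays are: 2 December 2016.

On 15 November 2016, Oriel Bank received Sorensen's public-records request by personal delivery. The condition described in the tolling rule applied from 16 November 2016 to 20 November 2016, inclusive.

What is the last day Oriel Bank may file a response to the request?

12 days after 15 November 2016 is November 27, 2016.
Service was not by mail, so no mail extension applies.
From November 16, 2016 through November 20, 2016 inclusive is 5 days; tolling adds 5 days: November 27, 2016 + 5 days = December 2, 2016.
December 2, 2016 is a listed holiday; December 3, 2016 is Saturday; December 4, 2016 is Sunday. The next qualifying day is December 5, 2016.

December 5, 2016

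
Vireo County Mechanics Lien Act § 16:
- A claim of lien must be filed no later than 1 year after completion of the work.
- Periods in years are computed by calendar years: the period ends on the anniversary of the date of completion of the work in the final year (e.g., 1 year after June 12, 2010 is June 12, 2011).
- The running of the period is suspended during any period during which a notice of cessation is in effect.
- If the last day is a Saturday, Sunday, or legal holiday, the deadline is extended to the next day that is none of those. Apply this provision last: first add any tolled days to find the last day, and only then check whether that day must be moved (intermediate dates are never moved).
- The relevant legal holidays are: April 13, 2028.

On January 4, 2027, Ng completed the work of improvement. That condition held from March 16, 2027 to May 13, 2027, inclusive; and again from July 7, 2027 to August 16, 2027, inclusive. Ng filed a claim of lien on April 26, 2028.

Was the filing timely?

1 year after January 4, 2027 is January 4, 2028.
From March 16, 2027 through May 13, 2027 inclusive is 59 days; tolling adds 59 days: January 4, 2028 + 59 days = March 3, 2028.
From July 7, 2027 through August 16, 2027 inclusive is 41 days; tolling adds 41 days: March 3, 2028 + 41 days = April 13, 2028.
April 13, 2028 is a listed holiday. The next qualifying day is April 14, 2028.
The deadline is April 14, 2028; the filing on April 26, 2028 is after that date.

No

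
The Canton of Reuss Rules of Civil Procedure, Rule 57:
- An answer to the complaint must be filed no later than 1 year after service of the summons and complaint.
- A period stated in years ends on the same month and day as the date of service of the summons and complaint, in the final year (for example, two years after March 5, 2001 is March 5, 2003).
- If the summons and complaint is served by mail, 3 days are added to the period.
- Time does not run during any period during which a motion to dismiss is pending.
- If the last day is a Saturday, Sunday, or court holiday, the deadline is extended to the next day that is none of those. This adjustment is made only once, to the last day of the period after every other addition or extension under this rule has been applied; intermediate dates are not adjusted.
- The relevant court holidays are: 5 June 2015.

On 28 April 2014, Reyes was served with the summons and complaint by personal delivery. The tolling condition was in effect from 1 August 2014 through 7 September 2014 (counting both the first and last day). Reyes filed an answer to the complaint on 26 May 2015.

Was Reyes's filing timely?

1 year after 28 April 2014 is April 28, 2015.
Service was not by mail, so no mail extension applies.
From August 1, 2014 through September 7, 2014 inclusive is 38 days; tolling adds 38 days: April 28, 2015 + 38 days = June 5, 2015.
June 5, 2015 is a listed holiday; June 6, 2015 is Saturday; June 7, 2015 is Sunday. The next qualifying day is June 8, 2015.
The deadline is June 8, 2015; the filing on May 26, 2015 is on or before that date.

Yes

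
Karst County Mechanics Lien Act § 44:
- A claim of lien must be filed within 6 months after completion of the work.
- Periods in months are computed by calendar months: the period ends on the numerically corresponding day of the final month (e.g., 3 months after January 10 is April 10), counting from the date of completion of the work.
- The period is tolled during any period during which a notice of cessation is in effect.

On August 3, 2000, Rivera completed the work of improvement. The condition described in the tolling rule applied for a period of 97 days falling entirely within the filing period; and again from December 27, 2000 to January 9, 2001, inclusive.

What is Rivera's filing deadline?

6 months after August 3, 2000 is February 3, 2001.
Tolling adds 97 days: February 3, 2001 + 97 days = May 11, 2001.
From December 27, 2000 through January 9, 2001 inclusive is 14 days; tolling adds 14 days: May 11, 2001 + 14 days = May 25, 2001.

May 25, 2001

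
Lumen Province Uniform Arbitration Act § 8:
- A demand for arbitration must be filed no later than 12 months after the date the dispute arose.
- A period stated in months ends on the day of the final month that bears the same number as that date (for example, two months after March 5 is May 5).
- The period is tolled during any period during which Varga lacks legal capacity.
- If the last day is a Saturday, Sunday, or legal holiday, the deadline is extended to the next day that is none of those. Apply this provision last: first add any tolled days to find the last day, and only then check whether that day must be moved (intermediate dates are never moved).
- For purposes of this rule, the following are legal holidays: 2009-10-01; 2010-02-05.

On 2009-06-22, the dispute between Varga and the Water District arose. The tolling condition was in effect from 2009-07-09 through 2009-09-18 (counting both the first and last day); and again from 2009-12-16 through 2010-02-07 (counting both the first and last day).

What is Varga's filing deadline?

October 26, 2010

12 months after 2009-06-22 is June 22, 2010.
From July 9, 2009 through September 18, 2009 inclusive is 72 days; tolling adds 72 days: June 22, 2010 + 72 days = September 2, 2010.
From December 16, 2009 through February 7, 2010 inclusive is 54 days; tolling adds 54 days: September 2, 2010 + 54 days = October 26, 2010.
October 26, 2010 is a Tuesday and not a legal holiday, so no extension applies.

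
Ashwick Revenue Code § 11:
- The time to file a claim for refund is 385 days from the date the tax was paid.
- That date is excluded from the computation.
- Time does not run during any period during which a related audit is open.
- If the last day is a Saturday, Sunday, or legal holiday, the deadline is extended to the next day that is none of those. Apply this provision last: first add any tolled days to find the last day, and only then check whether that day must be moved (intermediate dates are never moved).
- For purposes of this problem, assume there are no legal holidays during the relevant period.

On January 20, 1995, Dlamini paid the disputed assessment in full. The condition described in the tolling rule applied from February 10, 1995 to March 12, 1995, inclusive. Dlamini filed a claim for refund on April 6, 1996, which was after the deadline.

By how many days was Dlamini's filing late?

385 days after January 20, 1995 is February 9, 1996.
From February 10, 1995 through March 12, 1995 inclusive is 31 days; tolling adds 31 days: February 9, 1996 + 31 days = March 11, 1996.
March 11, 1996 is a Monday and not a legal holiday, so no extension applies.
The deadline is March 11, 1996; from March 11, 1996 to April 6, 1996 is 26 days.

26 days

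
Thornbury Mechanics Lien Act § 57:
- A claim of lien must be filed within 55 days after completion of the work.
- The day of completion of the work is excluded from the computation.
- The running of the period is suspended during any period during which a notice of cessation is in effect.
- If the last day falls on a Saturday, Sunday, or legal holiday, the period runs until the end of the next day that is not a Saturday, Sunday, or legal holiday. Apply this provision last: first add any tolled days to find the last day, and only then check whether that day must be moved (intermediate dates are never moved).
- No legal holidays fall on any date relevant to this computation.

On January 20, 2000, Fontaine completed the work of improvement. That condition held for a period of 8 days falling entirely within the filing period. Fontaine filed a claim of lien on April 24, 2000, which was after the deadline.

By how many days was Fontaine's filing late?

32 days

55 days after January 20, 2000 is March 15, 2000.
Tolling adds 8 days: March 15, 2000 + 8 days = March 23, 2000.
March 23, 2000 is a Thursday and not a legal holiday, so no extension applies.
The deadline is March 23, 2000; from March 23, 2000 to April 24, 2000 is 32 days.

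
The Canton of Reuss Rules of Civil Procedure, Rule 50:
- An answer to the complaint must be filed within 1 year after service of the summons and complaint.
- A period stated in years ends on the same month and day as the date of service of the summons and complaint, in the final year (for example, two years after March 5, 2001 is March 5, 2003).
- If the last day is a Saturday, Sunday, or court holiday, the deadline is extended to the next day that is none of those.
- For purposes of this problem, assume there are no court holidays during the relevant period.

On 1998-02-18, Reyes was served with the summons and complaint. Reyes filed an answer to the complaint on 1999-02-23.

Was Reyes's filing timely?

1 year after 1998-02-18 is February 18, 1999.
February 18, 1999 is a Thursday and not a court holiday, so no extension applies.
The deadline is February 18, 1999; the filing on February 23, 1999 is after that date.

No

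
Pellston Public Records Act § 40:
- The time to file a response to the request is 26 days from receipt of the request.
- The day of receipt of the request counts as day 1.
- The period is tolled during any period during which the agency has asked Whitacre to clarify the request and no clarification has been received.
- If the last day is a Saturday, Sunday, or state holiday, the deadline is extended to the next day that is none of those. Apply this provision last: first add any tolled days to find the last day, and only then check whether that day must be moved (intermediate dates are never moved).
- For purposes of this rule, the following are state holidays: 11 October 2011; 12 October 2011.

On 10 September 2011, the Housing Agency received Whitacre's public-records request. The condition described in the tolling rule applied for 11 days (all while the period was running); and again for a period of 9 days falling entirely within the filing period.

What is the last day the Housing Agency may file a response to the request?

Counting 10 September 2011 as day 1, day 26 is October 5, 2011.
Tolling adds 11 days: October 5, 2011 + 11 days = October 16, 2011.
Tolling adds 9 days: October 16, 2011 + 9 days = October 25, 2011.
October 25, 2011 is a Tuesday and not a state holiday, so no extension applies.

October 25, 2011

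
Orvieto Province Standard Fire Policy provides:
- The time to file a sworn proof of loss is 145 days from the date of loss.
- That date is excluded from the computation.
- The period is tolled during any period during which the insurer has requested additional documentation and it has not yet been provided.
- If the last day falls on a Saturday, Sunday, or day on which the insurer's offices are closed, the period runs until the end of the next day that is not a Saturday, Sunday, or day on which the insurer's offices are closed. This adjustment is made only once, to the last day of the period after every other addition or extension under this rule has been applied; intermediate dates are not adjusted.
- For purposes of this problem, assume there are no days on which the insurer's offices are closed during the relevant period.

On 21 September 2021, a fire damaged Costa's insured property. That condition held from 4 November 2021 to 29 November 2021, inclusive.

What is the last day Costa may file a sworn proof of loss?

March 11, 2022

145 days after 21 September 2021 is February 13, 2022.
From November 4, 2021 through November 29, 2021 inclusive is 26 days; tolling adds 26 days: February 13, 2022 + 26 days = March 11, 2022.
March 11, 2022 is a Friday and not a day on which the insurer's offices are closed, so no extension applies.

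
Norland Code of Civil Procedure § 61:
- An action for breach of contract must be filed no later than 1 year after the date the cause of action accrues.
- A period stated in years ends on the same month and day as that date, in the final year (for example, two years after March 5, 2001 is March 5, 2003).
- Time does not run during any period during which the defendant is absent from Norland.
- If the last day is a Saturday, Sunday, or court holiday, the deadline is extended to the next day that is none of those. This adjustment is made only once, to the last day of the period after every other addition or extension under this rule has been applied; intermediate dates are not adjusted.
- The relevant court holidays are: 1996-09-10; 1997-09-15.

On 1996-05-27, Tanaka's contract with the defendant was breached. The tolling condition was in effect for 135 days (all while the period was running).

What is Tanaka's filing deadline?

1 year after 1996-05-27 is May 27, 1997.
Tolling adds 135 days: May 27, 1997 + 135 days = October 9, 1997.
October 9, 1997 is a Thursday and not a court holiday, so no extension applies.

October 9, 1997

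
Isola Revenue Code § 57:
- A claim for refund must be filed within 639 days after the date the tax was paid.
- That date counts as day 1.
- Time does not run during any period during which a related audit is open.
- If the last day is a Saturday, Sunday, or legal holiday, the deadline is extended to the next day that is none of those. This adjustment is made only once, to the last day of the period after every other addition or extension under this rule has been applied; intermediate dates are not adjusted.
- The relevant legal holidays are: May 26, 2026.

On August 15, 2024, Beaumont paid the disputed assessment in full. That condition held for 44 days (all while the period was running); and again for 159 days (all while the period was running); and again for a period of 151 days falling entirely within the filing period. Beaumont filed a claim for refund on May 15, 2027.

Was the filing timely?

No

Counting August 15, 2024 as day 1, day 639 is May 15, 2026.
Tolling adds 44 days: May 15, 2026 + 44 days = June 28, 2026.
Tolling adds 159 days: June 28, 2026 + 159 days = December 4, 2026.
Tolling adds 151 days: December 4, 2026 + 151 days = May 4, 2027.
May 4, 2027 is a Tuesday and not a legal holiday, so no extension applies.
The deadline is May 4, 2027; the filing on May 15, 2027 is after that date.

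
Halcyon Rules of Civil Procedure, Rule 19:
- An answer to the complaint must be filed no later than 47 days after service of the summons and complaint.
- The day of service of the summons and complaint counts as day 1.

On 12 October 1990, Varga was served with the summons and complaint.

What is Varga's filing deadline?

Counting 12 October 1990 as day 1, day 47 is November 27, 1990.

November 27, 1990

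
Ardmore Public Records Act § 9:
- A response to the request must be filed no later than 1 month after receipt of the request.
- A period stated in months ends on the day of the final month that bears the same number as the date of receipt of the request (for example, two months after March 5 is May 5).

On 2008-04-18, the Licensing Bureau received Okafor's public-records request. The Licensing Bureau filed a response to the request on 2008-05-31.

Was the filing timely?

No

1 month after 2008-04-18 is May 18, 2008.
The deadline is May 18, 2008; the filing on May 31, 2008 is after that date.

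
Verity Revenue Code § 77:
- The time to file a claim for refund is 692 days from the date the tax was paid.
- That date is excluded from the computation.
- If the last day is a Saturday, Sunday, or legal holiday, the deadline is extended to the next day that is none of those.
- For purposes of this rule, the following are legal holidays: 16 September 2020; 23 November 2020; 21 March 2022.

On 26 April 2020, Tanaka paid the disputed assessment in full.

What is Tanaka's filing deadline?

692 days after 26 April 2020 is March 19, 2022.
March 19, 2022 is Saturday; March 20, 2022 is Sunday; March 21, 2022 is a listed holiday. The next qualifying day is March 22, 2022.

March 22, 2022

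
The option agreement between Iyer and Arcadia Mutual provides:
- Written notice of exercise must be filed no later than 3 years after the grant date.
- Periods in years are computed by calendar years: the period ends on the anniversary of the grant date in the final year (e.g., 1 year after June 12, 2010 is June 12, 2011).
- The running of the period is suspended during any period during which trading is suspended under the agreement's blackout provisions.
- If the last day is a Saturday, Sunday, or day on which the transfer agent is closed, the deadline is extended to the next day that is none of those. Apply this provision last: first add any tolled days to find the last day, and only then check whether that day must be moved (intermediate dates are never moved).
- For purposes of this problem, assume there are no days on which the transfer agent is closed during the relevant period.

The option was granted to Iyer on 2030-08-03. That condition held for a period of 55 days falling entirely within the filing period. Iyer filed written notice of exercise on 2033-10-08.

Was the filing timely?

3 years after 2030-08-03 is August 3, 2033.
Tolling adds 55 days: August 3, 2033 + 55 days = September 27, 2033.
September 27, 2033 is a Tuesday and not a day on which the transfer agent is closed, so no extension applies.
The deadline is September 27, 2033; the filing on October 8, 2033 is after that date.

No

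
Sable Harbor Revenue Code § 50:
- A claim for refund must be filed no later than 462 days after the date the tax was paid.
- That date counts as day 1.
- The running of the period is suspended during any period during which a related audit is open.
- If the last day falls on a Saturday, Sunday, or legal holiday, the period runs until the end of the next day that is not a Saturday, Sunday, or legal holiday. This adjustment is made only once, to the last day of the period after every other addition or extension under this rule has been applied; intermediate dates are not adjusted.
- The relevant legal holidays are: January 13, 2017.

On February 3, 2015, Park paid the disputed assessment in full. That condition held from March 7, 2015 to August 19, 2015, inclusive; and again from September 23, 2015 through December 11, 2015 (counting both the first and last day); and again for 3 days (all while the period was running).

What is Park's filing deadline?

Counting February 3, 2015 as day 1, day 462 is May 9, 2016.
From March 7, 2015 through August 19, 2015 inclusive is 166 days; tolling adds 166 days: May 9, 2016 + 166 days = October 22, 2016.
From September 23, 2015 through December 11, 2015 inclusive is 80 days; tolling adds 80 days: October 22, 2016 + 80 days = January 10, 2017.
Tolling adds 3 days: January 10, 2017 + 3 days = January 13, 2017.
January 13, 2017 is a listed holiday; January 14, 2017 is Saturday; January 15, 2017 is Sunday. The next qualifying day is January 16, 2017.

January 16, 2017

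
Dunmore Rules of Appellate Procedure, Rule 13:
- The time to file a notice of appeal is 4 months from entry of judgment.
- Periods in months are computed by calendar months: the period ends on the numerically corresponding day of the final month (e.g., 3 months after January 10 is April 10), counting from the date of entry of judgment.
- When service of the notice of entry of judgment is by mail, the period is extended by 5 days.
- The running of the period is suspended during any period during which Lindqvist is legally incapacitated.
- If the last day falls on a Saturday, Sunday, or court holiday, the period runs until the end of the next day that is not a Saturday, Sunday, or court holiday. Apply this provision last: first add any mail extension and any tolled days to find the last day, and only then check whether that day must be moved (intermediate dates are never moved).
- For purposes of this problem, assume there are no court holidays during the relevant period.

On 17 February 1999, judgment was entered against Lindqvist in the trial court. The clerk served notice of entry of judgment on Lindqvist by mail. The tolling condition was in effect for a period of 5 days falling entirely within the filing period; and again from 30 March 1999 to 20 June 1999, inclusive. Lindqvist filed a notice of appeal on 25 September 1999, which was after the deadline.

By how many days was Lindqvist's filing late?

5 days

4 months after 17 February 1999 is June 17, 1999.
Service was by mail, adding 5 days: June 17, 1999 + 5 days = June 22, 1999.
Tolling adds 5 days: June 22, 1999 + 5 days = June 27, 1999.
From March 30, 1999 through June 20, 1999 inclusive is 83 days; tolling adds 83 days: June 27, 1999 + 83 days = September 18, 1999.
September 18, 1999 is Saturday; September 19, 1999 is Sunday. The next qualifying day is September 20, 1999.
The deadline is September 20, 1999; from September 20, 1999 to September 25, 1999 is 5 days.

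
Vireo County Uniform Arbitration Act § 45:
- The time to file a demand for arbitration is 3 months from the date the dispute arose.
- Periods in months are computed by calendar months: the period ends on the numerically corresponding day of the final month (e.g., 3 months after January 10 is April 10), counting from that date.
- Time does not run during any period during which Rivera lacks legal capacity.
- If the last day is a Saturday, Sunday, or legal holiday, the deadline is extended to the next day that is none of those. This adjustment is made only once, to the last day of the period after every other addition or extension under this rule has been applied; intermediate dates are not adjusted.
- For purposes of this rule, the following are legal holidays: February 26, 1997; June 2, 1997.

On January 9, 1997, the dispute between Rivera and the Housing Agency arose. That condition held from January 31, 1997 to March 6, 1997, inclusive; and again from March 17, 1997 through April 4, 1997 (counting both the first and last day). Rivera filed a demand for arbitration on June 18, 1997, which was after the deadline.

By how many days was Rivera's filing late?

15 days

3 months after January 9, 1997 is April 9, 1997.
From January 31, 1997 through March 6, 1997 inclusive is 35 days; tolling adds 35 days: April 9, 1997 + 35 days = May 14, 1997.
From March 17, 1997 through April 4, 1997 inclusive is 19 days; tolling adds 19 days: May 14, 1997 + 19 days = June 2, 1997.
June 2, 1997 is a listed holiday. The next qualifying day is June 3, 1997.
The deadline is June 3, 1997; from June 3, 1997 to June 18, 1997 is 15 days.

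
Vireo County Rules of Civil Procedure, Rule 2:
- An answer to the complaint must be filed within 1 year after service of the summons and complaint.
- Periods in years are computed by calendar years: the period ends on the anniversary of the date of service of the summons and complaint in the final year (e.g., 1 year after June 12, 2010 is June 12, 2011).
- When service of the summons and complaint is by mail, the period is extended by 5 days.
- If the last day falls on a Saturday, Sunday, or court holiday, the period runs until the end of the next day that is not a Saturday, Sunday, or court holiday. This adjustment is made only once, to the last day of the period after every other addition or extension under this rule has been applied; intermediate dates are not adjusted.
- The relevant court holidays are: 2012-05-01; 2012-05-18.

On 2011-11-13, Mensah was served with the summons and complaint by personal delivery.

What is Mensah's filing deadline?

November 13, 2012

1 year after 2011-11-13 is November 13, 2012.
Service was not by mail, so no mail extension applies.
November 13, 2012 is a Tuesday and not a court holiday, so no extension applies.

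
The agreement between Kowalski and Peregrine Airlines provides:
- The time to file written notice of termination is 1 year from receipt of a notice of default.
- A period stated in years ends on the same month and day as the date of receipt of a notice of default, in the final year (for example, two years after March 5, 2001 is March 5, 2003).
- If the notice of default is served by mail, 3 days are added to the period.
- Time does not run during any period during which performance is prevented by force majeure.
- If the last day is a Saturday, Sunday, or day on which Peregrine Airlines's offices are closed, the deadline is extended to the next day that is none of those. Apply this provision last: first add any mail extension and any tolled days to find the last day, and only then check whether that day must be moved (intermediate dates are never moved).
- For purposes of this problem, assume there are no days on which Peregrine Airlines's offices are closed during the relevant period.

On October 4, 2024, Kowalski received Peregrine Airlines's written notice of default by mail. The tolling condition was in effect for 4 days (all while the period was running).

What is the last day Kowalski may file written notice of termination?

1 year after October 4, 2024 is October 4, 2025.
Service was by mail, adding 3 days: October 4, 2025 + 3 days = October 7, 2025.
Tolling adds 4 days: October 7, 2025 + 4 days = October 11, 2025.
October 11, 2025 is Saturday; October 12, 2025 is Sunday. The next qualifying day is October 13, 2025.

October 13, 2025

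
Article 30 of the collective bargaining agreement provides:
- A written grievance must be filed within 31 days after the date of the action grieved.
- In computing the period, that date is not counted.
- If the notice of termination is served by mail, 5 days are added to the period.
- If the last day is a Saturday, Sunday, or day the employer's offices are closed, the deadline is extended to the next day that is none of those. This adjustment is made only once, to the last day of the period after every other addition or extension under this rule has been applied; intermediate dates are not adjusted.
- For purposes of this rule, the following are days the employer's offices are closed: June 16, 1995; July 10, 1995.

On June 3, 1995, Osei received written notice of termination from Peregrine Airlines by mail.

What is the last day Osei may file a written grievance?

31 days after June 3, 1995 is July 4, 1995.
Service was by mail, adding 5 days: July 4, 1995 + 5 days = July 9, 1995.
July 9, 1995 is Sunday; July 10, 1995 is a listed holiday. The next qualifying day is July 11, 1995.

July 11, 1995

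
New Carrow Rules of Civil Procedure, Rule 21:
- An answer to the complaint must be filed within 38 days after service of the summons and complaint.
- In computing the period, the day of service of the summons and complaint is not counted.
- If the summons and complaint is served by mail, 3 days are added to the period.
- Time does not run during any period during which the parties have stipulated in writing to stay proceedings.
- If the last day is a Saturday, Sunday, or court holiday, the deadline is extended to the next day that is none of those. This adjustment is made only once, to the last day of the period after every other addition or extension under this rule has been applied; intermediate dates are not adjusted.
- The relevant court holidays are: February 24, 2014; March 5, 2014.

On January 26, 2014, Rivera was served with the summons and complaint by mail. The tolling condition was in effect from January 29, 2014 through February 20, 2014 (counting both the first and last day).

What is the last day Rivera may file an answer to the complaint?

38 days after January 26, 2014 is March 5, 2014.
Service was by mail, adding 3 days: March 5, 2014 + 3 days = March 8, 2014.
From January 29, 2014 through February 20, 2014 inclusive is 23 days; tolling adds 23 days: March 8, 2014 + 23 days = March 31, 2014.
March 31, 2014 is a Monday and not a court holiday, so no extension applies.

March 31, 2014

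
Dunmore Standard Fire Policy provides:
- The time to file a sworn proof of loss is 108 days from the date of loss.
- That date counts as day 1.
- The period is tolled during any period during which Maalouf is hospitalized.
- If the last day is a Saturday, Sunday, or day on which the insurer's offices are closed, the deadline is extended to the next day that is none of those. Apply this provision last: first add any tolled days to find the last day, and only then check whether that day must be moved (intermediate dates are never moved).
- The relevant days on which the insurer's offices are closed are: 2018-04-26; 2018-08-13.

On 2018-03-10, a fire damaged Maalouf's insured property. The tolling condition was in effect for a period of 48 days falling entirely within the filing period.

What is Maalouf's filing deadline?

Counting 2018-03-10 as day 1, day 108 is June 25, 2018.
Tolling adds 48 days: June 25, 2018 + 48 days = August 12, 2018.
August 12, 2018 is Sunday; August 13, 2018 is a listed holiday. The next qualifying day is August 14, 2018.

August 14, 2018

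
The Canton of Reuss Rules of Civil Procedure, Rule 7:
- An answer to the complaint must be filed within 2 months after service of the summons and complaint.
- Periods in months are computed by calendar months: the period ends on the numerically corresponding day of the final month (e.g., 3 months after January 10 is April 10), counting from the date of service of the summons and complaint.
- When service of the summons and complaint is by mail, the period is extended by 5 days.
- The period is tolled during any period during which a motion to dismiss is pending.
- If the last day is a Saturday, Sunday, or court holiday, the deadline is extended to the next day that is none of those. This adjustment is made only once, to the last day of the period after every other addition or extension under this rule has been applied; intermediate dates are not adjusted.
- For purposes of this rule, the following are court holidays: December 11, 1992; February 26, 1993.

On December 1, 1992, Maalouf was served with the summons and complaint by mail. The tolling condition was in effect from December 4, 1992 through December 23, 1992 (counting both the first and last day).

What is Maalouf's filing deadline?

2 months after December 1, 1992 is February 1, 1993.
Service was by mail, adding 5 days: February 1, 1993 + 5 days = February 6, 1993.
From December 4, 1992 through December 23, 1992 inclusive is 20 days; tolling adds 20 days: February 6, 1993 + 20 days = February 26, 1993.
February 26, 1993 is a listed holiday; February 27, 1993 is Saturday; February 28, 1993 is Sunday. The next qualifying day is March 1, 1993.

March 1, 1993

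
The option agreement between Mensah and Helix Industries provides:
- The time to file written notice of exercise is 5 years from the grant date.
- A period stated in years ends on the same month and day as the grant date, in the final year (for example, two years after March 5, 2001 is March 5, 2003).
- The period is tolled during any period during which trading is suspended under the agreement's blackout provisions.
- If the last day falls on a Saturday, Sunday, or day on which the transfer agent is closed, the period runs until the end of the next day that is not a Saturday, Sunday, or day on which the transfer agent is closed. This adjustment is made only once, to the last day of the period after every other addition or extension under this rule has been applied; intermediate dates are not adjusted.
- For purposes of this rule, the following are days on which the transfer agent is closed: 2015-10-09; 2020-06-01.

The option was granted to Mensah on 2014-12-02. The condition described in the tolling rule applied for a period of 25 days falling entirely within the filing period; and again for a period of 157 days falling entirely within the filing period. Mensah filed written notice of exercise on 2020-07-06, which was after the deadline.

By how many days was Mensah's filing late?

34 days

5 years after 2014-12-02 is December 2, 2019.
Tolling adds 25 days: December 2, 2019 + 25 days = December 27, 2019.
Tolling adds 157 days: December 27, 2019 + 157 days = June 1, 2020.
June 1, 2020 is a listed holiday. The next qualifying day is June 2, 2020.
The deadline is June 2, 2020; from June 2, 2020 to July 6, 2020 is 34 days.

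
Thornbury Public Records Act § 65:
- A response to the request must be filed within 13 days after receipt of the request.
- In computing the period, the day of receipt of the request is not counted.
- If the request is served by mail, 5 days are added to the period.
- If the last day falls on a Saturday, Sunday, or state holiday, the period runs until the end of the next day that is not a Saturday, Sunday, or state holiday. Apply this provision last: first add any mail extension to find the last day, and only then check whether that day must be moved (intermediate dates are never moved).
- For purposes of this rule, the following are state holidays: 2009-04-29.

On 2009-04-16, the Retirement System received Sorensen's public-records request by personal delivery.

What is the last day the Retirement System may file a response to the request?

April 30, 2009

13 days after 2009-04-16 is April 29, 2009.
Service was not by mail, so no mail extension applies.
April 29, 2009 is a listed holiday. The next qualifying day is April 30, 2009.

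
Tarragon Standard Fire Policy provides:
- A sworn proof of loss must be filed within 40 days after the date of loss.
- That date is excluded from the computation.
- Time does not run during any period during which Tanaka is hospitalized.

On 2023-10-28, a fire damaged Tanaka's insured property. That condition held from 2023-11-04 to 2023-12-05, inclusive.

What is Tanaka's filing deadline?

40 days after 2023-10-28 is December 7, 2023.
From November 4, 2023 through December 5, 2023 inclusive is 32 days; tolling adds 32 days: December 7, 2023 + 32 days = January 8, 2024.

January 8, 2024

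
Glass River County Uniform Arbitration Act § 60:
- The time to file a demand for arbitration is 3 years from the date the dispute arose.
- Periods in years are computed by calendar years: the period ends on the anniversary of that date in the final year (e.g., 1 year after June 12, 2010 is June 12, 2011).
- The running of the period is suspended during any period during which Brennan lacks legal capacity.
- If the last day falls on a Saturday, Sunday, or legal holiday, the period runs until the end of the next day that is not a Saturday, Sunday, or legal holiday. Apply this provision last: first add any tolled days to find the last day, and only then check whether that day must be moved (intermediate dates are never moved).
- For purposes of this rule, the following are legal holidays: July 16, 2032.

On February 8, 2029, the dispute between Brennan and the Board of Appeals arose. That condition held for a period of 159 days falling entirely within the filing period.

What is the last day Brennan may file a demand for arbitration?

3 years after February 8, 2029 is February 8, 2032.
Tolling adds 159 days: February 8, 2032 + 159 days = July 16, 2032.
July 16, 2032 is a listed holiday; July 17, 2032 is Saturday; July 18, 2032 is Sunday. The next qualifying day is July 19, 2032.

July 19, 2032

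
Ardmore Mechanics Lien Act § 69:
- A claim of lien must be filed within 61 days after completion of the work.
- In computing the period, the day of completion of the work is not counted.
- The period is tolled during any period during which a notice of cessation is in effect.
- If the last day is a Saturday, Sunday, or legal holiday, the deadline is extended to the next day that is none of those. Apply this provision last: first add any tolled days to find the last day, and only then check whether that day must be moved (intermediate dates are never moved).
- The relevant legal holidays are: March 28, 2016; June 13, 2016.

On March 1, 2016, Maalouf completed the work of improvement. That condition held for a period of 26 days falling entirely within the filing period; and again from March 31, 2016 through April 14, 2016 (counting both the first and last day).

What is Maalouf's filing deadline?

61 days after March 1, 2016 is May 1, 2016.
Tolling adds 26 days: May 1, 2016 + 26 days = May 27, 2016.
From March 31, 2016 through April 14, 2016 inclusive is 15 days; tolling adds 15 days: May 27, 2016 + 15 days = June 11, 2016.
June 11, 2016 is Saturday; June 12, 2016 is Sunday; June 13, 2016 is a listed holiday. The next qualifying day is June 14, 2016.

June 14, 2016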